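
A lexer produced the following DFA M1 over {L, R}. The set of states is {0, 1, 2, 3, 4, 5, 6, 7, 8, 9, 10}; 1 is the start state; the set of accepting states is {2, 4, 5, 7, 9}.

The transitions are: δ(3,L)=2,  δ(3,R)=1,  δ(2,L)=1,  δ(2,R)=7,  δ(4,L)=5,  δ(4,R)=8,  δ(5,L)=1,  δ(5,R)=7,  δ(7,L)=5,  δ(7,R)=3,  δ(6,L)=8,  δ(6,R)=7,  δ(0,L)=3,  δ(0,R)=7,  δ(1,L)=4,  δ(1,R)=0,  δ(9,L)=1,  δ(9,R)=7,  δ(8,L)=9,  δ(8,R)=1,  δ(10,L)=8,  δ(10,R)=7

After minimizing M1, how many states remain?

First remove the unreachable states {6,10}; 9 states remain.
P0 = {2,4,5,7,9} | {0,1,3,8}.
Split {2,4,5,7,9} by δ(·,L) → {2,5,9} and {4,7}.
Split {0,1,3,8} by δ(·,L) → {3,8} and {0} and {1}.
No further refinement is possible. Final partition (5 blocks): {2,5,9} | {3,8} | {4,7} | {0} | {1}.

5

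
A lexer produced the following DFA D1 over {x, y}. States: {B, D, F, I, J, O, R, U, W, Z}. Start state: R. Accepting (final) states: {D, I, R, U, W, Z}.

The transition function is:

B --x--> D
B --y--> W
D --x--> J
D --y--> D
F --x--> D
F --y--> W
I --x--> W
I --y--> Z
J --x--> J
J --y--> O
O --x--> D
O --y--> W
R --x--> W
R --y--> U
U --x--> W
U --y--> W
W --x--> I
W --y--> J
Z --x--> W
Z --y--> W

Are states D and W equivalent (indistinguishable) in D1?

First remove the unreachable states {B,F}; 8 states remain.
P0 = {D,I,R,U,W,Z} | {J,O}.
Split {D,I,R,U,W,Z} by δ(·,x) → {I,R,U,W,Z} and {D}.
On input y, block {I,R,U,W,Z} splits into {I,R,U,Z} and {W}.
On input y, block {I,R,U,Z} splits into {U,Z} and {I,R}.
Split {J,O} by δ(·,x) → {J} and {O}.
The partition is now stable with 6 blocks: {U,Z} | {J} | {D} | {W} | {I,R} | {O}.
D and W end up in different blocks, so they are distinguishable. For instance, the string 'x' is accepted from only W.

No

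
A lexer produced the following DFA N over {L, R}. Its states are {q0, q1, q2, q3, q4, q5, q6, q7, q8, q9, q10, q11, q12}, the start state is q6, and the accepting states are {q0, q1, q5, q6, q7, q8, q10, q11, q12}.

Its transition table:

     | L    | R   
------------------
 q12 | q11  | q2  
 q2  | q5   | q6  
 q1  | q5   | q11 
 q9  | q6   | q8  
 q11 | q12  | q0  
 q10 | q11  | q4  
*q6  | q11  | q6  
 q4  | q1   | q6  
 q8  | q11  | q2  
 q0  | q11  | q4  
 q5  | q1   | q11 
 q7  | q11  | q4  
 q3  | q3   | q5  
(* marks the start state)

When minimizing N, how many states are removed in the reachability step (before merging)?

5

Starting at q6 and following transitions, the reachable set is {q0, q1, q2, q4, q5, q6, q11, q12}. That leaves q3, q7, q8, q9, q10 unreachable — 5 in total.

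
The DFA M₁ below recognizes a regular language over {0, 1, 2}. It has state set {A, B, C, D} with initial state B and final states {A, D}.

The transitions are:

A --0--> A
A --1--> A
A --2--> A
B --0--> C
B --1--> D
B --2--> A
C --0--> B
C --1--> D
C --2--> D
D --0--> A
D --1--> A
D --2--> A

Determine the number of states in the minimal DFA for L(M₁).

2

Every state is reachable, so we keep all 4.
Start with accepting vs non-accepting: {A,D} | {B,C}.
No further refinement is possible. Final partition (2 blocks): {A,D} | {B,C}.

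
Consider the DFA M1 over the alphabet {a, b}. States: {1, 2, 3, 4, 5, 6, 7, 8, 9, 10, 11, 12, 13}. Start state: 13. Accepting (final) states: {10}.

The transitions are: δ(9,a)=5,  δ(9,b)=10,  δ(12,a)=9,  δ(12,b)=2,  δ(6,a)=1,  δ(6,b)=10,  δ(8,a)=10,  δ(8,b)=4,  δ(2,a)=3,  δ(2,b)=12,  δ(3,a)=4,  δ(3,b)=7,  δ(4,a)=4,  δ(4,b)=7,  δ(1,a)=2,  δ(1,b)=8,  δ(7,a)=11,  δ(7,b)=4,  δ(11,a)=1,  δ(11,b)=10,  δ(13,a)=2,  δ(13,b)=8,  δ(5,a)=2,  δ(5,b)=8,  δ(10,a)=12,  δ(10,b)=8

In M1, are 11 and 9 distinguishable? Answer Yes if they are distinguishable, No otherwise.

No

Reachable states from the start: {1,2,3,4,5,7,8,9,10,11,12,13}. Unreachable: {6} — drop them.
P0 = {10} | {1,2,3,4,5,7,8,9,11,12,13}.
Split {1,2,3,4,5,7,8,9,11,12,13} by δ(·,a) → {1,2,3,4,5,7,9,11,12,13} and {8}.
Refine {1,2,3,4,5,7,9,11,12,13} on symbol b: members go to different blocks, giving {2,3,4,7,12} and {1,5,13} and {9,11}.
Split {2,3,4,7,12} by δ(·,a) → {2,3,4} and {7,12}.
No further refinement is possible. Final partition (6 blocks): {10} | {2,3,4} | {8} | {1,5,13} | {9,11} | {7,12}.
11 and 9 lie in the same block of the stable partition, so they are equivalent — no string distinguishes them.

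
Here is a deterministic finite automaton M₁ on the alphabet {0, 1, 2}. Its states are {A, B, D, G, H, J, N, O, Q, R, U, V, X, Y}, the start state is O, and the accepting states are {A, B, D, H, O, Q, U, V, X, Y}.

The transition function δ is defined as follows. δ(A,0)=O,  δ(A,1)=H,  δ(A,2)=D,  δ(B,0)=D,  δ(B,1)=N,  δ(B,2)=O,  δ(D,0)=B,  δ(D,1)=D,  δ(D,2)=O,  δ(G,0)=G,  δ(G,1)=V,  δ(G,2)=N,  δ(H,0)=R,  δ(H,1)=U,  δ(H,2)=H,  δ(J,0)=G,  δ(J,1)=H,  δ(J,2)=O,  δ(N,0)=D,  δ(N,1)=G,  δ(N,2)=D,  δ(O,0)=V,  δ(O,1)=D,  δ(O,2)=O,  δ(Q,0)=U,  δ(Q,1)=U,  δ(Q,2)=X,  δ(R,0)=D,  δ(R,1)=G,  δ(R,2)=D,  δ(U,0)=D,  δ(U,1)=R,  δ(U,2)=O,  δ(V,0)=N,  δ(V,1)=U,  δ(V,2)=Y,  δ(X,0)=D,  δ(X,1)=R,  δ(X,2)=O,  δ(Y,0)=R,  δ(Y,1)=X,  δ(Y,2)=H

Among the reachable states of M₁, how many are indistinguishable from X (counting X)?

Reachable states from the start: {B,D,G,H,N,O,R,U,V,X,Y}. Unreachable: {A,J,Q} — drop them.
Start with accepting vs non-accepting: {B,D,H,O,U,V,X,Y} | {G,N,R}.
Refine {B,D,H,O,U,V,X,Y} on symbol 0: members go to different blocks, giving {B,D,O,U,X} and {H,V,Y}.
Split {B,D,O,U,X} by δ(·,0) → {B,D,U,X} and {O}.
Refine {B,D,U,X} on symbol 1: members go to different blocks, giving {B,U,X} and {D}.
Refine {G,N,R} on symbol 0: members go to different blocks, giving {N,R} and {G}.
No further refinement is possible. Final partition (6 blocks): {B,U,X} | {N,R} | {H,V,Y} | {O} | {D} | {G}.
The equivalence class containing X is {B,U,X}, of size 3.

3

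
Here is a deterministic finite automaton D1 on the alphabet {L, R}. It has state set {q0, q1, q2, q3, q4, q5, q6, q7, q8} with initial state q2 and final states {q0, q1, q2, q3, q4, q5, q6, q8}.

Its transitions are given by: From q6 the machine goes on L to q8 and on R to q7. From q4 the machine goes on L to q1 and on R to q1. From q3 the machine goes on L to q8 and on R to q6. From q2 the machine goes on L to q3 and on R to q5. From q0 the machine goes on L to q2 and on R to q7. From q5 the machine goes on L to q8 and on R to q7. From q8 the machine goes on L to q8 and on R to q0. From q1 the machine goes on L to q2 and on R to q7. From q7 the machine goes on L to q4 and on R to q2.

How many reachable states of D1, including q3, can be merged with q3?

All states are reachable from the start state.
P0 = {q0,q1,q2,q3,q4,q5,q6,q8} | {q7}.
On input R, block {q0,q1,q2,q3,q4,q5,q6,q8} splits into {q0,q1,q5,q6} and {q2,q3,q4,q8}.
On input L, block {q2,q3,q4,q8} splits into {q2,q3,q8} and {q4}.
Stable partition: {q0,q1,q5,q6} | {q7} | {q2,q3,q8} | {q4} — 4 equivalence classes.
The equivalence class containing q3 is {q2,q3,q8}, of size 3.

3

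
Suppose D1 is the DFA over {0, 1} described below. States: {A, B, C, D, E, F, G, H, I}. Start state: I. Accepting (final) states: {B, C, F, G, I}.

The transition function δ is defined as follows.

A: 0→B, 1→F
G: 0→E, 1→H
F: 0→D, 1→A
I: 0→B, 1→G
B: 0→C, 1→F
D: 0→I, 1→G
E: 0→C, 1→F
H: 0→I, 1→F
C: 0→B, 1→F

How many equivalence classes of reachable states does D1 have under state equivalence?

3

Initial partition by acceptance: {B,C,F,G,I} | {A,D,E,H}.
Split {B,C,F,G,I} by δ(·,0) → {B,C,I} and {F,G}.
Stable partition: {B,C,I} | {A,D,E,H} | {F,G} — 3 equivalence classes.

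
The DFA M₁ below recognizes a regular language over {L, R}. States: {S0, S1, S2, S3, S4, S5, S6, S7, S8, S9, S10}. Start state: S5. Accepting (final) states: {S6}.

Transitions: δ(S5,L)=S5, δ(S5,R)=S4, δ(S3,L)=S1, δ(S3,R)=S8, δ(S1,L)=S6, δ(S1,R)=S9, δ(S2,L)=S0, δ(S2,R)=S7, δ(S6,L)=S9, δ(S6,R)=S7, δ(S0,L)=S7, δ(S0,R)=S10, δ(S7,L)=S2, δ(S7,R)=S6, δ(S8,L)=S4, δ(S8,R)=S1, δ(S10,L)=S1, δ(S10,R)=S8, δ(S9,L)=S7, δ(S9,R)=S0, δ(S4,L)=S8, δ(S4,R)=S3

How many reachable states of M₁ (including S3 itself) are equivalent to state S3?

2

All states are reachable from the start state.
P0 = {S6} | {S0,S1,S2,S3,S4,S5,S7,S8,S9,S10}.
On input L, block {S0,S1,S2,S3,S4,S5,S7,S8,S9,S10} splits into {S0,S2,S3,S4,S5,S7,S8,S9,S10} and {S1}.
Refine {S0,S2,S3,S4,S5,S7,S8,S9,S10} on symbol L: members go to different blocks, giving {S0,S2,S4,S5,S7,S8,S9} and {S3,S10}.
Refine {S0,S2,S4,S5,S7,S8,S9} on symbol R: members go to different blocks, giving {S2,S5,S9} and {S0,S4} and {S7} and {S8}.
Refine {S2,S5,S9} on symbol L: members go to different blocks, giving {S2} and {S5} and {S9}.
On input L, block {S0,S4} splits into {S0} and {S4}.
No further refinement is possible. Final partition (10 blocks): {S6} | {S2} | {S1} | {S3,S10} | {S0} | {S7} | {S8} | {S5} | {S9} | {S4}.
State S3 belongs to the block {S3,S10}, which has 2 states.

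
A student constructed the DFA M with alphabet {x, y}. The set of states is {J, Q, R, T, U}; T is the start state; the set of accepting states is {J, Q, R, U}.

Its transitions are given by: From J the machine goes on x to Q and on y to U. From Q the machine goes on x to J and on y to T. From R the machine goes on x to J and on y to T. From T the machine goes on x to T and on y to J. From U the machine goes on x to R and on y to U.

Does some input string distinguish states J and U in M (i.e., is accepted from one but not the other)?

No

Initial partition by acceptance: {J,Q,R,U} | {T}.
Split {J,Q,R,U} by δ(·,y) → {J,U} and {Q,R}.
No further refinement is possible. Final partition (3 blocks): {J,U} | {T} | {Q,R}.
J and U lie in the same block of the stable partition, so they are equivalent — no string distinguishes them.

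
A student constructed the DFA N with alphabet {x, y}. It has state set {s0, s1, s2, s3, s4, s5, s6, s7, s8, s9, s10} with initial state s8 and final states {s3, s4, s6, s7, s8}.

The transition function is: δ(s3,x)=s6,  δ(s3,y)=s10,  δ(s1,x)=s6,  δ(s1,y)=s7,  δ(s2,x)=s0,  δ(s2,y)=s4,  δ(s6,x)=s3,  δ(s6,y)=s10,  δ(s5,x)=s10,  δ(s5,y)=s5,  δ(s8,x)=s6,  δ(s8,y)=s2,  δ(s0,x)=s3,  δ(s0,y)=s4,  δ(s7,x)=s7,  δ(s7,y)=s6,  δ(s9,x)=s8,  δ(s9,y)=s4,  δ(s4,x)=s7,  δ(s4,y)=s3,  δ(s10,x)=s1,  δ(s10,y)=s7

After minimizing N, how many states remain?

First remove the unreachable states {s5,s9}; 9 states remain.
Initial partition by acceptance: {s3,s4,s6,s7,s8} | {s0,s1,s2,s10}.
Refine {s3,s4,s6,s7,s8} on symbol y: members go to different blocks, giving {s3,s6,s8} and {s4,s7}.
Split {s0,s1,s2,s10} by δ(·,x) → {s0,s1} and {s2,s10}.
No further refinement is possible. Final partition (4 blocks): {s3,s6,s8} | {s0,s1} | {s4,s7} | {s2,s10}.

4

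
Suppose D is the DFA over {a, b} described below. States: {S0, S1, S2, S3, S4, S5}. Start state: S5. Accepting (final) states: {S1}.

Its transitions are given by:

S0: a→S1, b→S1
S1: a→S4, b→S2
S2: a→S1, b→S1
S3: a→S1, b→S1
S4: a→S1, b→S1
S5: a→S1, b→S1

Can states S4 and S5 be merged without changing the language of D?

First remove the unreachable states {S0,S3}; 4 states remain.
P0 = {S1} | {S2,S4,S5}.
No further refinement is possible. Final partition (2 blocks): {S1} | {S2,S4,S5}.
S4 and S5 lie in the same block of the stable partition, so they are equivalent — no string distinguishes them.

Yes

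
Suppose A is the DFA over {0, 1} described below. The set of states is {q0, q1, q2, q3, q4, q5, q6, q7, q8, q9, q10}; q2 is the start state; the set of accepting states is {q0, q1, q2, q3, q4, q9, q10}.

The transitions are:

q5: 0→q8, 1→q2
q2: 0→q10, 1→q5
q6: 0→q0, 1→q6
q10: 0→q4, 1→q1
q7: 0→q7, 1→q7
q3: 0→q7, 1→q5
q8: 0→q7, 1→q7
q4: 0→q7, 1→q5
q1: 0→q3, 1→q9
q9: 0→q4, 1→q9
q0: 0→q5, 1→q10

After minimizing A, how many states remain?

5

First remove the unreachable states {q0,q6}; 9 states remain.
Initial partition by acceptance: {q1,q2,q3,q4,q9,q10} | {q5,q7,q8}.
Split {q1,q2,q3,q4,q9,q10} by δ(·,0) → {q1,q2,q9,q10} and {q3,q4}.
On input 0, block {q1,q2,q9,q10} splits into {q1,q9,q10} and {q2}.
On input 1, block {q5,q7,q8} splits into {q7,q8} and {q5}.
No further refinement is possible. Final partition (5 blocks): {q1,q9,q10} | {q7,q8} | {q3,q4} | {q2} | {q5}.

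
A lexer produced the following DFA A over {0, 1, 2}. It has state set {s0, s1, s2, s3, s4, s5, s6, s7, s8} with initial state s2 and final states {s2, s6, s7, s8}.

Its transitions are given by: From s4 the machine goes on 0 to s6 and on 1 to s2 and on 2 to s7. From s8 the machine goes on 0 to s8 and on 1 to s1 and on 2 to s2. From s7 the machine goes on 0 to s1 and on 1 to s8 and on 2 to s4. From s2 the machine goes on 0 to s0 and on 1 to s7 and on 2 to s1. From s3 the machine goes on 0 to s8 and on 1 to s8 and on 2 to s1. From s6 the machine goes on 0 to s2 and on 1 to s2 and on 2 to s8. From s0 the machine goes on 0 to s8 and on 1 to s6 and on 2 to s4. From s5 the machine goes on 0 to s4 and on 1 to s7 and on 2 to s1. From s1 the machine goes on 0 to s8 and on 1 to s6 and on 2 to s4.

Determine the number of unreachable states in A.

2

No path from s2 leads to s3, s5; the other 7 states are all reachable.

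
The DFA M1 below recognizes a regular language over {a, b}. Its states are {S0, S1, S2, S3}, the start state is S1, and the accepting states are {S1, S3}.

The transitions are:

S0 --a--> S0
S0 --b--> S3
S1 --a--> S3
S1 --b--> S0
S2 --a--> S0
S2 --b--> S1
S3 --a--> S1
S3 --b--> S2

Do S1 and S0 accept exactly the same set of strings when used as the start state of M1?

All states are reachable from the start state.
Start with accepting vs non-accepting: {S1,S3} | {S0,S2}.
The partition is now stable with 2 blocks: {S1,S3} | {S0,S2}.
S1 and S0 end up in different blocks, so they are distinguishable. For instance, the string 'ε' is accepted from only S1.

No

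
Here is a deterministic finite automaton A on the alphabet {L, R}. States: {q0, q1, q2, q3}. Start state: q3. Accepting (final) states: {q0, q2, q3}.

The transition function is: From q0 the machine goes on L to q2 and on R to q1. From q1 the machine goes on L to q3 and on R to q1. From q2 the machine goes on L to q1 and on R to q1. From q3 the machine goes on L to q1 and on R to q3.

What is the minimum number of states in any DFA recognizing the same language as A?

2

Reachable states from the start: {q1,q3}. Unreachable: {q0,q2} — drop them.
Initial partition by acceptance: {q3} | {q1}.
No further refinement is possible. Final partition (2 blocks): {q3} | {q1}.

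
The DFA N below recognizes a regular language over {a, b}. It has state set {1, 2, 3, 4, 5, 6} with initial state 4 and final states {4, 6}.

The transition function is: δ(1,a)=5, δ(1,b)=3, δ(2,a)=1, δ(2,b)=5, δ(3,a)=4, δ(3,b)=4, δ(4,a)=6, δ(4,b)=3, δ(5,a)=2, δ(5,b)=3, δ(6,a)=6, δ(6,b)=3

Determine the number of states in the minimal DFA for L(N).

2

First remove the unreachable states {1,2,5}; 3 states remain.
Start with accepting vs non-accepting: {4,6} | {3}.
Stable partition: {4,6} | {3} — 2 equivalence classes.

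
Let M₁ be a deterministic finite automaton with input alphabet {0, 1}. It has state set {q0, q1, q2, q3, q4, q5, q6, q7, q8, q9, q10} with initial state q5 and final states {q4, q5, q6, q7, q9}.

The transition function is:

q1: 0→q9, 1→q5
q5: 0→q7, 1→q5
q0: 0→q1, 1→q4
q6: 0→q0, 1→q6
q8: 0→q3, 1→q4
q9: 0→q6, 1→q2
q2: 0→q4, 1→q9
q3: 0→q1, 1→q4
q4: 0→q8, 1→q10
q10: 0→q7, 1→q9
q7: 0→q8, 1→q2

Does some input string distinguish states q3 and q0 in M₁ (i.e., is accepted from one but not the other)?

No

P0 = {q4,q5,q6,q7,q9} | {q0,q1,q2,q3,q8,q10}.
On input 0, block {q4,q5,q6,q7,q9} splits into {q4,q6,q7} and {q5,q9}.
Refine {q4,q6,q7} on symbol 1: members go to different blocks, giving {q4,q7} and {q6}.
Split {q0,q1,q2,q3,q8,q10} by δ(·,0) → {q0,q3,q8} and {q2,q10} and {q1}.
On input 0, block {q0,q3,q8} splits into {q0,q3} and {q8}.
On input 0, block {q5,q9} splits into {q5} and {q9}.
The partition is now stable with 8 blocks: {q4,q7} | {q0,q3} | {q5} | {q6} | {q2,q10} | {q1} | {q8} | {q9}.
q3 and q0 lie in the same block of the stable partition, so they are equivalent — no string distinguishes them.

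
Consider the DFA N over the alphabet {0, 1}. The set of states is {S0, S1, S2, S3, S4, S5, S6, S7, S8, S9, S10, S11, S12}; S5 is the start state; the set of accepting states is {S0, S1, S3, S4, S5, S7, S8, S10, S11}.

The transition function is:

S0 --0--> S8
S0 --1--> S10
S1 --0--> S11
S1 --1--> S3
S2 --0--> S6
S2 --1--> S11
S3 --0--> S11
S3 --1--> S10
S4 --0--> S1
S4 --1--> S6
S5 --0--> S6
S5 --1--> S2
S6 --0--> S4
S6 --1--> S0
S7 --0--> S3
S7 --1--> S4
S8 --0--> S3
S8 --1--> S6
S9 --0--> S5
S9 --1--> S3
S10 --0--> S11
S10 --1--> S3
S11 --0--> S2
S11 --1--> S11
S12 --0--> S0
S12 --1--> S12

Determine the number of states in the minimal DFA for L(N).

States {S7,S9,S12} cannot be reached from the start state, so discard them.
P0 = {S0,S1,S3,S4,S5,S8,S10,S11} | {S2,S6}.
Refine {S0,S1,S3,S4,S5,S8,S10,S11} on symbol 0: members go to different blocks, giving {S0,S1,S3,S4,S8,S10} and {S5,S11}.
Refine {S0,S1,S3,S4,S8,S10} on symbol 0: members go to different blocks, giving {S0,S4,S8} and {S1,S3,S10}.
Split {S0,S4,S8} by δ(·,0) → {S4,S8} and {S0}.
Split {S2,S6} by δ(·,0) → {S2} and {S6}.
On input 0, block {S5,S11} splits into {S5} and {S11}.
The partition is now stable with 7 blocks: {S4,S8} | {S2} | {S5} | {S1,S3,S10} | {S0} | {S6} | {S11}.

7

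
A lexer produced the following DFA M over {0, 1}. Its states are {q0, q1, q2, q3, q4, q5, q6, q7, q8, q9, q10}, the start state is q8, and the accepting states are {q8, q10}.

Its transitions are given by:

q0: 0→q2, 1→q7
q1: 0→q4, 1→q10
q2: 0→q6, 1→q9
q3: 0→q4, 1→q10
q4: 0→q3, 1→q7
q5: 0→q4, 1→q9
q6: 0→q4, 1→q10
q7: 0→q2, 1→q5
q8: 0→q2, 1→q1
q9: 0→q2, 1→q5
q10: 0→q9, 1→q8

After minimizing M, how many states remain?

Reachable states from the start: {q1,q2,q3,q4,q5,q6,q7,q8,q9,q10}. Unreachable: {q0} — drop them.
P0 = {q8,q10} | {q1,q2,q3,q4,q5,q6,q7,q9}.
Split {q8,q10} by δ(·,1) → {q8} and {q10}.
Refine {q1,q2,q3,q4,q5,q6,q7,q9} on symbol 1: members go to different blocks, giving {q2,q4,q5,q7,q9} and {q1,q3,q6}.
Refine {q2,q4,q5,q7,q9} on symbol 0: members go to different blocks, giving {q5,q7,q9} and {q2,q4}.
The partition is now stable with 5 blocks: {q8} | {q5,q7,q9} | {q10} | {q1,q3,q6} | {q2,q4}.

5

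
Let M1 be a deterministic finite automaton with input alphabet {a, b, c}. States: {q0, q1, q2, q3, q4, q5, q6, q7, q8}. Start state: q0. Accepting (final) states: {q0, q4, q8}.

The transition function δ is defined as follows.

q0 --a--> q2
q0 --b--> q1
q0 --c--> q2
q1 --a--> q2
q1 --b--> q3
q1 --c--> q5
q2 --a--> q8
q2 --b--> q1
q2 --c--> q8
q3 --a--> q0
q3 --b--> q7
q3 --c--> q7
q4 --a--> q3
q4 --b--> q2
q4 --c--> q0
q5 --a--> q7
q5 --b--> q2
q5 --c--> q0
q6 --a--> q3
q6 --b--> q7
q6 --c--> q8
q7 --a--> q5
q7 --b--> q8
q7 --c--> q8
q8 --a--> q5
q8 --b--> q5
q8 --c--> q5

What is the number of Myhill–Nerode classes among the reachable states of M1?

7

States {q4,q6} cannot be reached from the start state, so discard them.
P0 = {q0,q8} | {q1,q2,q3,q5,q7}.
On input a, block {q1,q2,q3,q5,q7} splits into {q1,q5,q7} and {q2,q3}.
Refine {q0,q8} on symbol a: members go to different blocks, giving {q0} and {q8}.
Split {q1,q5,q7} by δ(·,a) → {q5,q7} and {q1}.
Split {q5,q7} by δ(·,b) → {q5} and {q7}.
Refine {q2,q3} on symbol a: members go to different blocks, giving {q2} and {q3}.
Stable partition: {q0} | {q5} | {q2} | {q8} | {q1} | {q7} | {q3} — 7 equivalence classes.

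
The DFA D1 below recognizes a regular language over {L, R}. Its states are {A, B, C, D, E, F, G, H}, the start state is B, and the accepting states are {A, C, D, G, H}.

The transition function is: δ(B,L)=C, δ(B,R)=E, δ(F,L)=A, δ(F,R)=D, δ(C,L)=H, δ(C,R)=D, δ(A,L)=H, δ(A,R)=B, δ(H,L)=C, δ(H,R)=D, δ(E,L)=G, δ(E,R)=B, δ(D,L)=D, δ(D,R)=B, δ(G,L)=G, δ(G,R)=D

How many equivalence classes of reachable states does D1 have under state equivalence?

Reachable states from the start: {B,C,D,E,G,H}. Unreachable: {A,F} — drop them.
Initial partition by acceptance: {C,D,G,H} | {B,E}.
On input R, block {C,D,G,H} splits into {C,G,H} and {D}.
Stable partition: {C,G,H} | {B,E} | {D} — 3 equivalence classes.

3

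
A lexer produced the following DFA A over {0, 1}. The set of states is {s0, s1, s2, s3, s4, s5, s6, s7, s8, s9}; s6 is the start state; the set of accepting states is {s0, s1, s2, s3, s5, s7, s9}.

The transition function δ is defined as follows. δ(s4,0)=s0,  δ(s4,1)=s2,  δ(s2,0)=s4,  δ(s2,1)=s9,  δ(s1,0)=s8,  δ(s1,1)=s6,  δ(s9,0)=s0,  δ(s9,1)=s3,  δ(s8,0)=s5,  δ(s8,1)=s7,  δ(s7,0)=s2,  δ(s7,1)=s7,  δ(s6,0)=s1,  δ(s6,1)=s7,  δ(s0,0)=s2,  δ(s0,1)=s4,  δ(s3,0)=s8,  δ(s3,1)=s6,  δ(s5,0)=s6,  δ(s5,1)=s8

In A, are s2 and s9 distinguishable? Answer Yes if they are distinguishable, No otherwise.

P0 = {s0,s1,s2,s3,s5,s7,s9} | {s4,s6,s8}.
Refine {s0,s1,s2,s3,s5,s7,s9} on symbol 0: members go to different blocks, giving {s1,s2,s3,s5} and {s0,s7,s9}.
On input 1, block {s1,s2,s3,s5} splits into {s1,s3,s5} and {s2}.
Refine {s4,s6,s8} on symbol 0: members go to different blocks, giving {s6,s8} and {s4}.
Split {s0,s7,s9} by δ(·,0) → {s0,s7} and {s9}.
Split {s0,s7} by δ(·,1) → {s0} and {s7}.
The partition is now stable with 7 blocks: {s1,s3,s5} | {s6,s8} | {s0} | {s2} | {s4} | {s9} | {s7}.
s2 and s9 end up in different blocks, so they are distinguishable. For instance, the string '0' is accepted from only s9.

Yes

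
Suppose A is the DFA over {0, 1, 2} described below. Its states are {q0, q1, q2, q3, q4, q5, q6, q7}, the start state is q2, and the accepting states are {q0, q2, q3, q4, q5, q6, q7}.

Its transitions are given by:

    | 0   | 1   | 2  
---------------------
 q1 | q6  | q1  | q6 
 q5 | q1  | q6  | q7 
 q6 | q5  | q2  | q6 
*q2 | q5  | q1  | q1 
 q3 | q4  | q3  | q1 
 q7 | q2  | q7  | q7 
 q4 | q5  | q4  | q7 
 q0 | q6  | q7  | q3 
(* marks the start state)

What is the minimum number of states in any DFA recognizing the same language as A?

States {q0,q3,q4} cannot be reached from the start state, so discard them.
Start with accepting vs non-accepting: {q2,q5,q6,q7} | {q1}.
Split {q2,q5,q6,q7} by δ(·,0) → {q2,q6,q7} and {q5}.
On input 0, block {q2,q6,q7} splits into {q2,q6} and {q7}.
Split {q2,q6} by δ(·,1) → {q2} and {q6}.
The partition is now stable with 5 blocks: {q2} | {q1} | {q5} | {q7} | {q6}.

5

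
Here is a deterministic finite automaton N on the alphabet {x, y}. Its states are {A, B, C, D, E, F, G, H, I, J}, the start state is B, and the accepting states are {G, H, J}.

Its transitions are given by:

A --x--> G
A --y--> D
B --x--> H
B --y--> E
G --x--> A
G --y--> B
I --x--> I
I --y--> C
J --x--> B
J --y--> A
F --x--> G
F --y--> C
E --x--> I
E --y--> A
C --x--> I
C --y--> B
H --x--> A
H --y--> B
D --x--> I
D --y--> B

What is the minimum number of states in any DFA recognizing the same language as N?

4

States {F,J} cannot be reached from the start state, so discard them.
P0 = {G,H} | {A,B,C,D,E,I}.
On input x, block {A,B,C,D,E,I} splits into {C,D,E,I} and {A,B}.
Refine {C,D,E,I} on symbol y: members go to different blocks, giving {C,D,E} and {I}.
No further refinement is possible. Final partition (4 blocks): {G,H} | {C,D,E} | {A,B} | {I}.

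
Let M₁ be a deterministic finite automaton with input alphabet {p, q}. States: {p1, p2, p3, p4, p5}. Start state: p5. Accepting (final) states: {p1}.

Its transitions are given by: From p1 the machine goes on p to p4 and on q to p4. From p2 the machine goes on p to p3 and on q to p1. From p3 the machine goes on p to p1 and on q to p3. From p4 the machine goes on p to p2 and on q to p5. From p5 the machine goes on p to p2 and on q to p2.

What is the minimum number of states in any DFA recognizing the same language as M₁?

5

All states are reachable from the start state.
Start with accepting vs non-accepting: {p1} | {p2,p3,p4,p5}.
On input p, block {p2,p3,p4,p5} splits into {p2,p4,p5} and {p3}.
Split {p2,p4,p5} by δ(·,p) → {p4,p5} and {p2}.
Split {p4,p5} by δ(·,q) → {p4} and {p5}.
Stable partition: {p1} | {p4} | {p3} | {p2} | {p5} — 5 equivalence classes.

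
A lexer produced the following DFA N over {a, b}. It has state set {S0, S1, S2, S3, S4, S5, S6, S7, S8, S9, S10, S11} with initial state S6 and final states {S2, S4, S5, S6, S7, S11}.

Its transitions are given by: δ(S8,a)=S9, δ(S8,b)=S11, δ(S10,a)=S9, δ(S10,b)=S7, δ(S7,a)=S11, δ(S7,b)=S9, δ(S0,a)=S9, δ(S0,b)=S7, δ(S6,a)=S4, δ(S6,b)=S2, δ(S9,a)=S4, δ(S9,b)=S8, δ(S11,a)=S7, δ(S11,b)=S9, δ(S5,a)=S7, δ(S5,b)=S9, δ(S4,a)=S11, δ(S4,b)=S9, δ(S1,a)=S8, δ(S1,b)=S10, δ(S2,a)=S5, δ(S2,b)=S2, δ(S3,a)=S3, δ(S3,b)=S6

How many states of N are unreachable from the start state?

BFS from S6 reaches {S2, S4, S5, S6, S7, S8, S9, S11}; the 4 state(s) S0, S1, S3, S10 are never visited.

4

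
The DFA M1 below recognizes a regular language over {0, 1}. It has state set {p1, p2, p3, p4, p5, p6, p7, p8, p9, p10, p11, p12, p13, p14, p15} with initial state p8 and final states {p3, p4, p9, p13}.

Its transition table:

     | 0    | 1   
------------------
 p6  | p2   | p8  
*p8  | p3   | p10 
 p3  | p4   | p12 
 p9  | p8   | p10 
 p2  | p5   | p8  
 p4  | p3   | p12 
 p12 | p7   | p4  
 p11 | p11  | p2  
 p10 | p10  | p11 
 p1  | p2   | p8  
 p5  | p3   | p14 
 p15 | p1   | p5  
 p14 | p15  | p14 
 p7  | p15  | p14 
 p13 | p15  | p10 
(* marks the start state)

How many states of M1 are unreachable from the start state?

3

Starting at p8 and following transitions, the reachable set is {p1, p2, p3, p4, p5, p7, p8, p10, p11, p12, p14, p15}. That leaves p6, p9, p13 unreachable — 3 in total.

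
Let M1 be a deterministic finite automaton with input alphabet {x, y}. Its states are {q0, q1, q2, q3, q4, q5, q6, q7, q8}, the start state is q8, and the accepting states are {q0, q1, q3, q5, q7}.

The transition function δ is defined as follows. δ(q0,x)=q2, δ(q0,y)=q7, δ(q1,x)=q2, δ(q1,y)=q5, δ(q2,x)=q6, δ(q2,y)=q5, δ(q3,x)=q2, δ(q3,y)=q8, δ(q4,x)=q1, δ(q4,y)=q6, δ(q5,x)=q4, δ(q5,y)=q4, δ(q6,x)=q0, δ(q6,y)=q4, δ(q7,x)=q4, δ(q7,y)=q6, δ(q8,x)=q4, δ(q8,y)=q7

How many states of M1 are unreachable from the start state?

BFS from q8 reaches {q0, q1, q2, q4, q5, q6, q7, q8}; the 1 state(s) q3 are never visited.

1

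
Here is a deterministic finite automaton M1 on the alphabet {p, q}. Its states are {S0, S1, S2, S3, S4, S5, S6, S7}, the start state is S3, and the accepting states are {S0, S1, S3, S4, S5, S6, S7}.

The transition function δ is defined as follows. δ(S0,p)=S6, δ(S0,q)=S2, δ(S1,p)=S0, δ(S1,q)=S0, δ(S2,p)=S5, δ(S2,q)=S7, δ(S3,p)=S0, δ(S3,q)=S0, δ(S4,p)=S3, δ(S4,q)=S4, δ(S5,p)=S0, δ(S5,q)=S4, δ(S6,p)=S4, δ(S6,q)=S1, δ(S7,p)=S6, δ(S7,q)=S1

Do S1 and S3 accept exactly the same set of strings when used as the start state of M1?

Every state is reachable, so we keep all 8.
Start with accepting vs non-accepting: {S0,S1,S3,S4,S5,S6,S7} | {S2}.
On input q, block {S0,S1,S3,S4,S5,S6,S7} splits into {S1,S3,S4,S5,S6,S7} and {S0}.
Split {S1,S3,S4,S5,S6,S7} by δ(·,p) → {S1,S3,S5} and {S4,S6,S7}.
On input q, block {S1,S3,S5} splits into {S1,S3} and {S5}.
On input p, block {S4,S6,S7} splits into {S6,S7} and {S4}.
Split {S6,S7} by δ(·,p) → {S6} and {S7}.
The partition is now stable with 7 blocks: {S1,S3} | {S2} | {S0} | {S6} | {S5} | {S4} | {S7}.
S1 and S3 lie in the same block of the stable partition, so they are equivalent — no string distinguishes them.

Yes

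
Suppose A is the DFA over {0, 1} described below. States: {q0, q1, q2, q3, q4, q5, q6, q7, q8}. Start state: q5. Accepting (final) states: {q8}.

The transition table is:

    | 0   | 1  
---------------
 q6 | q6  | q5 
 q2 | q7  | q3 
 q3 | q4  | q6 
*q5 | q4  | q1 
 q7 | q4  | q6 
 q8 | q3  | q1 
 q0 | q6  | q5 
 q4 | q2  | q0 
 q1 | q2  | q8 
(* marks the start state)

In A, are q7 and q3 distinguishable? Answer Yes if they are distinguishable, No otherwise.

No

Every state is reachable, so we keep all 9.
Start with accepting vs non-accepting: {q8} | {q0,q1,q2,q3,q4,q5,q6,q7}.
On input 1, block {q0,q1,q2,q3,q4,q5,q6,q7} splits into {q0,q2,q3,q4,q5,q6,q7} and {q1}.
On input 1, block {q0,q2,q3,q4,q5,q6,q7} splits into {q0,q2,q3,q4,q6,q7} and {q5}.
Split {q0,q2,q3,q4,q6,q7} by δ(·,1) → {q2,q3,q4,q7} and {q0,q6}.
Split {q2,q3,q4,q7} by δ(·,1) → {q3,q4,q7} and {q2}.
Split {q3,q4,q7} by δ(·,0) → {q3,q7} and {q4}.
No further refinement is possible. Final partition (7 blocks): {q8} | {q3,q7} | {q1} | {q5} | {q0,q6} | {q2} | {q4}.
q7 and q3 lie in the same block of the stable partition, so they are equivalent — no string distinguishes them.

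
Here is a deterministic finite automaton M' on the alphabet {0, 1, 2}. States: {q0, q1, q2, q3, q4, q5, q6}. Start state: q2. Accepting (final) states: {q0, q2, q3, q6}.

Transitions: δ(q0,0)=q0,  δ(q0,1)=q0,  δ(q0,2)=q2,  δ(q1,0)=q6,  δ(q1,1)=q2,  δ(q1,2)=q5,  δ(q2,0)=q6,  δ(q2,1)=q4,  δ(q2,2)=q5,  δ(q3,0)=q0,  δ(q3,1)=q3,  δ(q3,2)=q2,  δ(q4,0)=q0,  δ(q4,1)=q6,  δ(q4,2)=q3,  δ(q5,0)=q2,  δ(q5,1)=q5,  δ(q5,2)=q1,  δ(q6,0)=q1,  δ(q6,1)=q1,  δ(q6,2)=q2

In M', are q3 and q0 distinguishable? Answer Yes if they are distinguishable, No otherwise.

Every state is reachable, so we keep all 7.
P0 = {q0,q2,q3,q6} | {q1,q4,q5}.
On input 0, block {q0,q2,q3,q6} splits into {q0,q2,q3} and {q6}.
Split {q0,q2,q3} by δ(·,0) → {q0,q3} and {q2}.
Refine {q1,q4,q5} on symbol 0: members go to different blocks, giving {q1} and {q4} and {q5}.
No further refinement is possible. Final partition (6 blocks): {q0,q3} | {q1} | {q6} | {q2} | {q4} | {q5}.
q3 and q0 lie in the same block of the stable partition, so they are equivalent — no string distinguishes them.

No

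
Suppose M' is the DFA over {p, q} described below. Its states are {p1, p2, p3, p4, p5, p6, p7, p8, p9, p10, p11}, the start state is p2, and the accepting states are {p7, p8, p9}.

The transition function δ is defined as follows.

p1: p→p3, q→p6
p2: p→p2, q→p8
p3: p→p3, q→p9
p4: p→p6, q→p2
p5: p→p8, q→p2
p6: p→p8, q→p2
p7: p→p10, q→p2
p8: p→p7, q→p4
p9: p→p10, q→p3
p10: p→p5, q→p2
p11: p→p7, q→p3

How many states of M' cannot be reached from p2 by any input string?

4

Starting at p2 and following transitions, the reachable set is {p2, p4, p5, p6, p7, p8, p10}. That leaves p1, p3, p9, p11 unreachable — 4 in total.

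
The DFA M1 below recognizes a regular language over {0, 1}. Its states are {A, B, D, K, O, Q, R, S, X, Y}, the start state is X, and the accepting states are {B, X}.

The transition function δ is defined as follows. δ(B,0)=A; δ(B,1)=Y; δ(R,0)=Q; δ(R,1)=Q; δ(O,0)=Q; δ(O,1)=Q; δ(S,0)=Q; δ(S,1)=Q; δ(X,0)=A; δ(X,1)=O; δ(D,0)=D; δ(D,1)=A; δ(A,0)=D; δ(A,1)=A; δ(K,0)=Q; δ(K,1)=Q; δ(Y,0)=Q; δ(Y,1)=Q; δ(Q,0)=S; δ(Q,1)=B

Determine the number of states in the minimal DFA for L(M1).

4

Reachable states from the start: {A,B,D,O,Q,S,X,Y}. Unreachable: {K,R} — drop them.
Initial partition by acceptance: {B,X} | {A,D,O,Q,S,Y}.
Split {A,D,O,Q,S,Y} by δ(·,1) → {A,D,O,S,Y} and {Q}.
Refine {A,D,O,S,Y} on symbol 0: members go to different blocks, giving {O,S,Y} and {A,D}.
The partition is now stable with 4 blocks: {B,X} | {O,S,Y} | {Q} | {A,D}.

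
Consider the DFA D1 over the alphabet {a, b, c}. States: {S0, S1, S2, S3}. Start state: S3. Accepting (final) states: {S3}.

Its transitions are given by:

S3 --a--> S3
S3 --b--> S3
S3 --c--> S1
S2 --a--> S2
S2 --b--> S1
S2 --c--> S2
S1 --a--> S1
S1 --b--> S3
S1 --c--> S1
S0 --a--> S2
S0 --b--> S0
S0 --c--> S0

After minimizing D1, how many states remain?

2

States {S0,S2} cannot be reached from the start state, so discard them.
Start with accepting vs non-accepting: {S3} | {S1}.
The partition is now stable with 2 blocks: {S3} | {S1}.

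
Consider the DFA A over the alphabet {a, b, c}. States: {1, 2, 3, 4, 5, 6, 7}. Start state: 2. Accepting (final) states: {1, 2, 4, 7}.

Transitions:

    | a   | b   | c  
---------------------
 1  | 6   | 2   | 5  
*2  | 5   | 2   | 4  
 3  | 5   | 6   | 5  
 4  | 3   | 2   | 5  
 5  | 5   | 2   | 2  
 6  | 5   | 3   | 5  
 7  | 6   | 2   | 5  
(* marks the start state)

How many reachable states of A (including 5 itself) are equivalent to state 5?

First remove the unreachable states {1,7}; 5 states remain.
Initial partition by acceptance: {2,4} | {3,5,6}.
Refine {2,4} on symbol c: members go to different blocks, giving {2} and {4}.
Refine {3,5,6} on symbol b: members go to different blocks, giving {3,6} and {5}.
Stable partition: {2} | {3,6} | {4} | {5} — 4 equivalence classes.
State 5 belongs to the block {5}, which has 1 states.

1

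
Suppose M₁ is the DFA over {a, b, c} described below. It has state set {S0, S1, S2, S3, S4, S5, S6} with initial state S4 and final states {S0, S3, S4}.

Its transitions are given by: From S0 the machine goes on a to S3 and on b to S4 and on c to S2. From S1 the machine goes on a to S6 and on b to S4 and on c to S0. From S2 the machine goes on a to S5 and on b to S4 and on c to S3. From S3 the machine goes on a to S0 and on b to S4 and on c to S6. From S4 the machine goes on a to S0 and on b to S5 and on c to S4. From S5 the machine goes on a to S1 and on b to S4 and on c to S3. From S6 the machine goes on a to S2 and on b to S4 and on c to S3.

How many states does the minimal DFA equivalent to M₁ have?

Every state is reachable, so we keep all 7.
Initial partition by acceptance: {S0,S3,S4} | {S1,S2,S5,S6}.
Refine {S0,S3,S4} on symbol b: members go to different blocks, giving {S0,S3} and {S4}.
No further refinement is possible. Final partition (3 blocks): {S0,S3} | {S1,S2,S5,S6} | {S4}.

3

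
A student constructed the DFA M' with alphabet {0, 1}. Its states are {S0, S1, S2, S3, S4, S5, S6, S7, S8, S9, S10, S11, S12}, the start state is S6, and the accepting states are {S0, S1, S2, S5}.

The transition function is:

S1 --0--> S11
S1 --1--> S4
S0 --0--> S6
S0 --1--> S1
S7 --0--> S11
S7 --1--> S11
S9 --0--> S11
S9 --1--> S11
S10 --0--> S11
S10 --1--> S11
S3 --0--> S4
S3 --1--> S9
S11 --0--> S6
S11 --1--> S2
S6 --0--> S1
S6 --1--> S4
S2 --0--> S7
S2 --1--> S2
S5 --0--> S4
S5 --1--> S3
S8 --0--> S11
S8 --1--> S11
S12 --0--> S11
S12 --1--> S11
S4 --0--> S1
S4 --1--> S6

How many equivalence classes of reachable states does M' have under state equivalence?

First remove the unreachable states {S0,S3,S5,S8,S9,S10,S12}; 6 states remain.
P0 = {S1,S2} | {S4,S6,S7,S11}.
Refine {S1,S2} on symbol 1: members go to different blocks, giving {S1} and {S2}.
Split {S4,S6,S7,S11} by δ(·,0) → {S4,S6} and {S7,S11}.
On input 0, block {S7,S11} splits into {S7} and {S11}.
No further refinement is possible. Final partition (5 blocks): {S1} | {S4,S6} | {S2} | {S7} | {S11}.

5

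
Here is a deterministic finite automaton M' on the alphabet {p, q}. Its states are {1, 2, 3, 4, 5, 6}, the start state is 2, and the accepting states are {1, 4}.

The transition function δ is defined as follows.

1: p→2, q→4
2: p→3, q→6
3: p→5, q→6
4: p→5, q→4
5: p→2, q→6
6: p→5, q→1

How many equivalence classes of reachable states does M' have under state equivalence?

Every state is reachable, so we keep all 6.
Start with accepting vs non-accepting: {1,4} | {2,3,5,6}.
Split {2,3,5,6} by δ(·,q) → {2,3,5} and {6}.
The partition is now stable with 3 blocks: {1,4} | {2,3,5} | {6}.

3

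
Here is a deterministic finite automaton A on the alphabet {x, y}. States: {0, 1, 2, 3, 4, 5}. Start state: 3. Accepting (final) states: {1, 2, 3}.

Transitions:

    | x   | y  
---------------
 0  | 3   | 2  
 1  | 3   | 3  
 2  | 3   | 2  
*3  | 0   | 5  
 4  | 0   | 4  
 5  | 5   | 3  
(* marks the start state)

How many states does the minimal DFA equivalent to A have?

4

States {1,4} cannot be reached from the start state, so discard them.
P0 = {2,3} | {0,5}.
Split {2,3} by δ(·,x) → {2} and {3}.
Refine {0,5} on symbol x: members go to different blocks, giving {0} and {5}.
No further refinement is possible. Final partition (4 blocks): {2} | {0} | {3} | {5}.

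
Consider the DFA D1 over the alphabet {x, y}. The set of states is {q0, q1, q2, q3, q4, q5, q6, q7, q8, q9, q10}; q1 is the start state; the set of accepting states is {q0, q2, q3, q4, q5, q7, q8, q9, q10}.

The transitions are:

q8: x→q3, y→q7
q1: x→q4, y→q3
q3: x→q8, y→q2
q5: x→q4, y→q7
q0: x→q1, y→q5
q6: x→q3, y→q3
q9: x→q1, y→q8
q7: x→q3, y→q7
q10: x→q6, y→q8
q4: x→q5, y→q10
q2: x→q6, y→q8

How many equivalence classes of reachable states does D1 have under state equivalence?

4

Reachable states from the start: {q1,q2,q3,q4,q5,q6,q7,q8,q10}. Unreachable: {q0,q9} — drop them.
Initial partition by acceptance: {q2,q3,q4,q5,q7,q8,q10} | {q1,q6}.
Refine {q2,q3,q4,q5,q7,q8,q10} on symbol x: members go to different blocks, giving {q3,q4,q5,q7,q8} and {q2,q10}.
On input y, block {q3,q4,q5,q7,q8} splits into {q5,q7,q8} and {q3,q4}.
The partition is now stable with 4 blocks: {q5,q7,q8} | {q1,q6} | {q2,q10} | {q3,q4}.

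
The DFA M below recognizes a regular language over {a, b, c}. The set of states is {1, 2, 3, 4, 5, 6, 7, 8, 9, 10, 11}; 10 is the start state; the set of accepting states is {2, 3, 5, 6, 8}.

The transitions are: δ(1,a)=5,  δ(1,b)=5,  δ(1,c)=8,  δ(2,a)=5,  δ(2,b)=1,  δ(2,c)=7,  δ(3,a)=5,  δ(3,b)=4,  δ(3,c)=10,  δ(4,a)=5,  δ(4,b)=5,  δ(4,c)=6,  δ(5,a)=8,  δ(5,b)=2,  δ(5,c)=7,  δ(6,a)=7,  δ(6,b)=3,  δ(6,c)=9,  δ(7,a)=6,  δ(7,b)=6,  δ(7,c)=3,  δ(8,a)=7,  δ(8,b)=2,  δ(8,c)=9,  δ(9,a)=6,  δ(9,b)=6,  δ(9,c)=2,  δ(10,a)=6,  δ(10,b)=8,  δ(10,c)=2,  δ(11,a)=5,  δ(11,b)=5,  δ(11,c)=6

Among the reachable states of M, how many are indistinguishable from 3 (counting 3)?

2

Reachable states from the start: {1,2,3,4,5,6,7,8,9,10}. Unreachable: {11} — drop them.
Start with accepting vs non-accepting: {2,3,5,6,8} | {1,4,7,9,10}.
Split {2,3,5,6,8} by δ(·,a) → {2,3,5} and {6,8}.
Refine {2,3,5} on symbol a: members go to different blocks, giving {2,3} and {5}.
Refine {1,4,7,9,10} on symbol a: members go to different blocks, giving {7,9,10} and {1,4}.
The partition is now stable with 5 blocks: {2,3} | {7,9,10} | {6,8} | {5} | {1,4}.
State 3 belongs to the block {2,3}, which has 2 states.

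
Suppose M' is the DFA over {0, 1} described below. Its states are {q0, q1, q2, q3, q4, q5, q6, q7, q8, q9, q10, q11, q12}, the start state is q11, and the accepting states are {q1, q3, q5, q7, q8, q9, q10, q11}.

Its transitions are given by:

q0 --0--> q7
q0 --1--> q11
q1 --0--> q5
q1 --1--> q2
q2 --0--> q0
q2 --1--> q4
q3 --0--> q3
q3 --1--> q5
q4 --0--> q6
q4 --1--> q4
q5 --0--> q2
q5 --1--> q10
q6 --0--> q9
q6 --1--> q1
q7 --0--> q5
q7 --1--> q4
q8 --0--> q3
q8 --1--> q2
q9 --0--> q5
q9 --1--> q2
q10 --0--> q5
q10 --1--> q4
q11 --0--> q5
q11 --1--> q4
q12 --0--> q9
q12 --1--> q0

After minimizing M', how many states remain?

4

First remove the unreachable states {q3,q8,q12}; 10 states remain.
Initial partition by acceptance: {q1,q5,q7,q9,q10,q11} | {q0,q2,q4,q6}.
Refine {q1,q5,q7,q9,q10,q11} on symbol 0: members go to different blocks, giving {q1,q7,q9,q10,q11} and {q5}.
Split {q0,q2,q4,q6} by δ(·,0) → {q0,q6} and {q2,q4}.
Stable partition: {q1,q7,q9,q10,q11} | {q0,q6} | {q5} | {q2,q4} — 4 equivalence classes.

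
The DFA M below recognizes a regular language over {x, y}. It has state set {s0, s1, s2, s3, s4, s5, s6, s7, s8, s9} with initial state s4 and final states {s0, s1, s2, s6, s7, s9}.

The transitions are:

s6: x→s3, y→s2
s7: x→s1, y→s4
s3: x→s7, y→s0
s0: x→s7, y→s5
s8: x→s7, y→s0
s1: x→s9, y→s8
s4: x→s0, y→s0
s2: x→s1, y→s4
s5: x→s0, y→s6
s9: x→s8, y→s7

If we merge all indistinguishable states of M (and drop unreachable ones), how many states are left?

7

All states are reachable from the start state.
Start with accepting vs non-accepting: {s0,s1,s2,s6,s7,s9} | {s3,s4,s5,s8}.
Split {s0,s1,s2,s6,s7,s9} by δ(·,x) → {s0,s1,s2,s7} and {s6,s9}.
Split {s0,s1,s2,s7} by δ(·,x) → {s0,s2,s7} and {s1}.
On input x, block {s0,s2,s7} splits into {s2,s7} and {s0}.
On input x, block {s3,s4,s5,s8} splits into {s3,s8} and {s4,s5}.
Refine {s4,s5} on symbol y: members go to different blocks, giving {s4} and {s5}.
Stable partition: {s2,s7} | {s3,s8} | {s6,s9} | {s1} | {s0} | {s4} | {s5} — 7 equivalence classes.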